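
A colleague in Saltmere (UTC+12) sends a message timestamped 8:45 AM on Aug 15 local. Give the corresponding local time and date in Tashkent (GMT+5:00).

Tashkent is 7:00 behind Saltmere.
Shift by the zone difference: 8:45 AM − 7:00 = 1:45 AM on Aug 15 in Tashkent.

1:45 AM on Aug 15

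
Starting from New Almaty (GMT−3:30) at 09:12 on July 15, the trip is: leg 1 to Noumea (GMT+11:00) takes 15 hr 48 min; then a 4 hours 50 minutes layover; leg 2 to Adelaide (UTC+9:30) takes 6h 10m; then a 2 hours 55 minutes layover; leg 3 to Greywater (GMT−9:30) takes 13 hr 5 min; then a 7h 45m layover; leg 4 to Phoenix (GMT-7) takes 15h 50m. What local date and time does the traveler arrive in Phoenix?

00:05 on July 18

Convert departure to UTC: 09:12 + 3:30 = 12:42 UTC on Jul 15.
Add 15 hours 48 minutes leg 1 → 04:30 UTC (Jul 16).
Add 4 hours 50 minutes layover in Noumea → 09:20 UTC.
Add 6 hours and 10 minutes leg 2 → 15:30 UTC.
Add 2 hours 55 minutes layover in Adelaide → 18:25 UTC.
Add 13 hours and 5 minutes leg 3 → 07:30 UTC (Jul 17).
Add 7 hours and 45 minutes layover in Greywater → 15:15 UTC.
Add 15 hours and 50 minutes leg 4 → 07:05 UTC (Jul 18).
Phoenix is UTC−7:00, so local arrival = 07:05 − 7:00 = 00:05 on Jul 18.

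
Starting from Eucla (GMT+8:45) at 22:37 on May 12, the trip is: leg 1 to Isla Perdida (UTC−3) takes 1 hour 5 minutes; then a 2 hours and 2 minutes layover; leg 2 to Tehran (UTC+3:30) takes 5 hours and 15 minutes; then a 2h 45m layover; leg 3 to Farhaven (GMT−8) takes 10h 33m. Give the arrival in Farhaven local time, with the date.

Convert departure to UTC: 22:37 − 8:45 = 13:52 UTC on May 12.
Add 1 hour 5 minutes leg 1 → 14:57 UTC.
Add 2 hours and 2 minutes layover in Isla Perdida → 16:59 UTC.
Add 5 hours and 15 minutes leg 2 → 22:14 UTC.
Add 2 hours and 45 minutes layover in Tehran → 00:59 UTC (May 13).
Add 10 hours 33 minutes leg 3 → 11:32 UTC.
Farhaven is UTC−8:00, so local arrival = 11:32 − 8:00 = 03:32 on May 13.

03:32 on May 13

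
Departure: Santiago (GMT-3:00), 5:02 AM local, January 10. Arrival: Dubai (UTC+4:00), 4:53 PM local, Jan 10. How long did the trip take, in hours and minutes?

Departure in UTC: 5:02 AM + 3:00 = 8:02 AM on Jan 10.
Arrival in UTC: 4:53 PM − 4:00 = 12:53 PM on Jan 10.
Elapsed = 12:53 PM − 8:02 AM = 4 hours 51 minutes.

4 hours 51 minutes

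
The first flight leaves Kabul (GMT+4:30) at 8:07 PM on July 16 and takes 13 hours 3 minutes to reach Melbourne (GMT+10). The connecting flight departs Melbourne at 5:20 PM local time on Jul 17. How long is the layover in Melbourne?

2 hours 40 minutes

Convert departure to UTC: 8:07 PM − 4:30 = 3:37 PM UTC on Jul 16.
Add 13 hours and 3 minutes flight time → 4:40 AM UTC (Jul 17).
Melbourne is UTC+10:00, so local arrival = 4:40 AM + 10:00 = 2:40 PM on Jul 17.
Layover = 5:20 PM − 2:40 PM = 2 hours 40 minutes.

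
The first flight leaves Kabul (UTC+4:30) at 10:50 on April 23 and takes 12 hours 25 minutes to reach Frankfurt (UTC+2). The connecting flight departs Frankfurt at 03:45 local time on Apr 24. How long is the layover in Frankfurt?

7 hours

Convert departure to UTC: 10:50 − 4:30 = 06:20 UTC on Apr 23.
Add 12 hours and 25 minutes flight time → 18:45 UTC.
Frankfurt is UTC+2:00, so local arrival = 18:45 + 2:00 = 20:45 on Apr 23.
Layover = 03:45 − 20:45 (+1 day) = 7 hours.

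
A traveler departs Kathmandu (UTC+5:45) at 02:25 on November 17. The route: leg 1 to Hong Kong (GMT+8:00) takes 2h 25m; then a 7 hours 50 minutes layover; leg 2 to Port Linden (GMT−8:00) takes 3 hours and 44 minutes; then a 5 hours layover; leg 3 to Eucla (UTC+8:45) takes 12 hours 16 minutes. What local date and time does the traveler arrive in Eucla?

12:40 on November 18

Convert departure to UTC: 02:25 − 5:45 = 20:40 UTC on Nov 16.
Add 2 hours 25 minutes leg 1 → 23:05 UTC.
Add 7 hours and 50 minutes layover in Hong Kong → 06:55 UTC (Nov 17).
Add 3 hours and 44 minutes leg 2 → 10:39 UTC.
Add 5 hours layover in Port Linden → 15:39 UTC.
Add 12 hours 16 minutes leg 3 → 03:55 UTC (Nov 18).
Eucla is UTC+8:45, so local arrival = 03:55 + 8:45 = 12:40 on Nov 18.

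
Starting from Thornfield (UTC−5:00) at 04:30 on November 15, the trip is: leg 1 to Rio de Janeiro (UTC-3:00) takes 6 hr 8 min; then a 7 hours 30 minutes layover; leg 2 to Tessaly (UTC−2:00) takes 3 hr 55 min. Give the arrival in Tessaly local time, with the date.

Convert departure to UTC: 04:30 + 5:00 = 09:30 UTC on Nov 15.
Add 6 hours and 8 minutes leg 1 → 15:38 UTC.
Add 7 hours 30 minutes layover in Rio de Janeiro → 23:08 UTC.
Add 3 hours and 55 minutes leg 2 → 03:03 UTC (Nov 16).
Tessaly is UTC−2:00, so local arrival = 03:03 − 2:00 = 01:03 on Nov 16.

01:03 on Nov 16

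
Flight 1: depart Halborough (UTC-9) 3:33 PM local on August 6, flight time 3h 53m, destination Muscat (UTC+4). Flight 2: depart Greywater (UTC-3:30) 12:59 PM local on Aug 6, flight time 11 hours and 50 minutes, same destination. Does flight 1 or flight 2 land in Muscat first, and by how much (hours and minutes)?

Flight 1 in UTC: 3:33 PM + 9:00 = 12:33 AM on Aug 7.
+3 hours and 53 minutes → arrive 4:26 AM UTC on Aug 7.
Flight 2 in UTC: 12:59 PM + 3:30 = 4:29 PM on Aug 6.
+11 hours and 50 minutes → arrive 4:19 AM UTC on Aug 7.
Flight 2 lands earlier by 7 minutes.

the second, by 7 minutes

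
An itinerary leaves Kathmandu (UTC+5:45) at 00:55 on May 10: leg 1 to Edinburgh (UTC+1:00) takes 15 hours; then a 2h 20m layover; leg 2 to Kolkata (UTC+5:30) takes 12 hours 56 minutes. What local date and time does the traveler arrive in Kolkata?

06:56 on May 11

Convert departure to UTC: 00:55 − 5:45 = 19:10 UTC on May 9.
Add 15 hours leg 1 → 10:10 UTC (May 10).
Add 2 hours 20 minutes layover in Edinburgh → 12:30 UTC.
Add 12 hours 56 minutes leg 2 → 01:26 UTC (May 11).
Kolkata is UTC+5:30, so local arrival = 01:26 + 5:30 = 06:56 on May 11.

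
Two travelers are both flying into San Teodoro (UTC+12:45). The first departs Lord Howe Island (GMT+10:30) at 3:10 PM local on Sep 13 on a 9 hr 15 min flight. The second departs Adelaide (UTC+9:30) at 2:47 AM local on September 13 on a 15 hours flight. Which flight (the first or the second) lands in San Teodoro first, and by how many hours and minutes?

Flight 1 in UTC: 3:10 PM − 10:30 = 4:40 AM on Sep 13.
+9 hours and 15 minutes → arrive 1:55 PM UTC on Sep 13.
Flight 2 in UTC: 2:47 AM − 9:30 = 5:17 PM on Sep 12.
+15 hours → arrive 8:17 AM UTC on Sep 13.
Flight 2 lands earlier by 5 hours 38 minutes.

the second, by 5 hours 38 minutes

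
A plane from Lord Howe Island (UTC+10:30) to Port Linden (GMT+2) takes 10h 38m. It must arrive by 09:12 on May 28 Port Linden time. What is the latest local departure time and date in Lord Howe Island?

Target arrival in UTC: 09:12 − 2:00 = 07:12 on May 28.
Subtract 10 hours 38 minutes → departure 20:34 UTC on May 27.
Lord Howe Island is UTC+10:30: 20:34 + 10:30 = 07:04 on May 28.

07:04 on May 28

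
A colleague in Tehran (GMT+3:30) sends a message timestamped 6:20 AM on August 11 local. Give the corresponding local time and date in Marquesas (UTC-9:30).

5:20 PM on August 10

In UTC: 6:20 AM − 3:30 = 2:50 AM on Aug 11.
Marquesas is UTC−9:30: 2:50 AM − 9:30 = 5:20 PM on Aug 10.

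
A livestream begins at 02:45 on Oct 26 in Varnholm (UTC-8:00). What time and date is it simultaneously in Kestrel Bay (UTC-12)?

22:45 on October 25

In UTC: 02:45 + 8:00 = 10:45 on Oct 26.
Kestrel Bay is UTC−12:00: 10:45 − 12:00 = 22:45 on Oct 25.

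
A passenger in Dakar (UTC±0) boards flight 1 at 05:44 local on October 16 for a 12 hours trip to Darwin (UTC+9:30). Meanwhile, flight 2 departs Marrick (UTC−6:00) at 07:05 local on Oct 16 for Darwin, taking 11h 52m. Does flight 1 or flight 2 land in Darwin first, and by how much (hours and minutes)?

Flight 1 departs at 05:44 UTC (Oct 16).
+12 hours → arrive 17:44 UTC on Oct 16.
Flight 2 in UTC: 07:05 + 6:00 = 13:05 on Oct 16.
+11 hours and 52 minutes → arrive 00:57 UTC on Oct 17.
Flight 1 lands earlier by 7 hours 13 minutes.

the first, by 7 hours 13 minutes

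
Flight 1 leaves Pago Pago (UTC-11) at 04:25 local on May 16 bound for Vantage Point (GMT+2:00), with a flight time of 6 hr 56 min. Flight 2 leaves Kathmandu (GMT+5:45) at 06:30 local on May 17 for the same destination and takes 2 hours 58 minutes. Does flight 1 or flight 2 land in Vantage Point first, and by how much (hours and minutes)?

the first, by 5 hours 22 minutes

Flight 1 in UTC: 04:25 + 11:00 = 15:25 on May 16.
+6 hours 56 minutes → arrive 22:21 UTC on May 16.
Flight 2 in UTC: 06:30 − 5:45 = 00:45 on May 17.
+2 hours 58 minutes → arrive 03:43 UTC on May 17.
Flight 1 lands earlier by 5 hours 22 minutes.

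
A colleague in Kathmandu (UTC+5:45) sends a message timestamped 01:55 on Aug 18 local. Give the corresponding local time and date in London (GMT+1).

21:10 on August 17

London is 4:45 behind Kathmandu.
Shift by the zone difference: 01:55 − 4:45 = 21:10 on Aug 17 in London.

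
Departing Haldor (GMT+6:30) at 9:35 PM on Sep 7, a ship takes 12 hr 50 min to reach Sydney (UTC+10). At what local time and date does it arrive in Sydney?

1:55 PM on Sep 8

Convert departure to UTC: 9:35 PM − 6:30 = 3:05 PM UTC on Sep 7.
Add 12 hours 50 minutes travel time → 3:55 AM UTC (Sep 8).
Sydney is UTC+10:00, so local arrival = 3:55 AM + 10:00 = 1:55 PM on Sep 8.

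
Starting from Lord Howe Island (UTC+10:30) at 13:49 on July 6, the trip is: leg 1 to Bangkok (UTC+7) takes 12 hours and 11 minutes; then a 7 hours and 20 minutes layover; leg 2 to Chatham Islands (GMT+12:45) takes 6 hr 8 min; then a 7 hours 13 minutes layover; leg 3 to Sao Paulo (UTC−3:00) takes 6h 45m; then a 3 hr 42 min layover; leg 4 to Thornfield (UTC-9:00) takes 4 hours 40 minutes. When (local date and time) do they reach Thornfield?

18:18 on Jul 7

Convert departure to UTC: 13:49 − 10:30 = 03:19 UTC on Jul 6.
Add 12 hours and 11 minutes leg 1 → 15:30 UTC.
Add 7 hours 20 minutes layover in Bangkok → 22:50 UTC.
Add 6 hours and 8 minutes leg 2 → 04:58 UTC (Jul 7).
Add 7 hours and 13 minutes layover in Chatham Islands → 12:11 UTC.
Add 6 hours 45 minutes leg 3 → 18:56 UTC.
Add 3 hours and 42 minutes layover in Sao Paulo → 22:38 UTC.
Add 4 hours and 40 minutes leg 4 → 03:18 UTC (Jul 8).
Thornfield is UTC−9:00, so local arrival = 03:18 − 9:00 = 18:18 on Jul 7.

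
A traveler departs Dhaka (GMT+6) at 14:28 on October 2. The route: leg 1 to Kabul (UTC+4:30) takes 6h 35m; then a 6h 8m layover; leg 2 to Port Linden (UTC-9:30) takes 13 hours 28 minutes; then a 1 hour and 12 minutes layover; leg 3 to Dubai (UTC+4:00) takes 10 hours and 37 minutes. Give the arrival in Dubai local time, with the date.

Convert departure to UTC: 14:28 − 6:00 = 08:28 UTC on Oct 2.
Add 6 hours and 35 minutes leg 1 → 15:03 UTC.
Add 6 hours and 8 minutes layover in Kabul → 21:11 UTC.
Add 13 hours 28 minutes leg 2 → 10:39 UTC (Oct 3).
Add 1 hour and 12 minutes layover in Port Linden → 11:51 UTC.
Add 10 hours 37 minutes leg 3 → 22:28 UTC.
Dubai is UTC+4:00, so local arrival = 22:28 + 4:00 = 02:28 on Oct 4.

02:28 on October 4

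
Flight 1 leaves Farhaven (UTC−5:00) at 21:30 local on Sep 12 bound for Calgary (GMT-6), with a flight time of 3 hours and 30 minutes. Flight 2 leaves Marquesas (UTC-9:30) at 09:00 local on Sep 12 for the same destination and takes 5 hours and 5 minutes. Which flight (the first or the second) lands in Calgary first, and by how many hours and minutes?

the second, by 6 hours 25 minutes

Flight 1 in UTC: 21:30 + 5:00 = 02:30 on Sep 13.
+3 hours 30 minutes → arrive 06:00 UTC on Sep 13.
Flight 2 in UTC: 09:00 + 9:30 = 18:30 on Sep 12.
+5 hours 5 minutes → arrive 23:35 UTC on Sep 12.
Flight 2 lands earlier by 6 hours 25 minutes.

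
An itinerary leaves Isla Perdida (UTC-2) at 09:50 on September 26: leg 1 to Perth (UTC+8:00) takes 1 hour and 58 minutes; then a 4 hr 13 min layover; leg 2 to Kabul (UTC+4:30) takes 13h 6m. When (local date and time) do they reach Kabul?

Convert departure to UTC: 09:50 + 2:00 = 11:50 UTC on Sep 26.
Add 1 hour 58 minutes leg 1 → 13:48 UTC.
Add 4 hours and 13 minutes layover in Perth → 18:01 UTC.
Add 13 hours and 6 minutes leg 2 → 07:07 UTC (Sep 27).
Kabul is UTC+4:30, so local arrival = 07:07 + 4:30 = 11:37 on Sep 27.

11:37 on Sep 27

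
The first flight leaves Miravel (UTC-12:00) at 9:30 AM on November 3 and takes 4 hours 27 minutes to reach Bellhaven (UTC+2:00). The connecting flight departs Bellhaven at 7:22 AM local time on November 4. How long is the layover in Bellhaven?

Convert departure to UTC: 9:30 AM + 12:00 = 9:30 PM UTC on Nov 3.
Add 4 hours and 27 minutes flight time → 1:57 AM UTC (Nov 4).
Bellhaven is UTC+2:00, so local arrival = 1:57 AM + 2:00 = 3:57 AM on Nov 4.
Layover = 7:22 AM − 3:57 AM = 3 hours 25 minutes.

3 hours 25 minutes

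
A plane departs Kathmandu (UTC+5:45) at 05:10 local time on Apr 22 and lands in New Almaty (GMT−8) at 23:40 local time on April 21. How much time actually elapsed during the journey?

8 hours 15 minutes

Departure in UTC: 05:10 − 5:45 = 23:25 on Apr 21.
Arrival in UTC: 23:40 + 8:00 = 07:40 on Apr 22.
Elapsed = 07:40 − 23:25 (+1 day) = 8 hours 15 minutes.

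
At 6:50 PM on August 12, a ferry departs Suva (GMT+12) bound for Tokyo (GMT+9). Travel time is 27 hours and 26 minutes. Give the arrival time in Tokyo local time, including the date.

7:16 PM on Aug 13

Convert departure to UTC: 6:50 PM − 12:00 = 6:50 AM UTC on Aug 12.
Add 27 hours and 26 minutes travel time → 10:16 AM UTC (Aug 13).
Tokyo is UTC+9:00, so local arrival = 10:16 AM + 9:00 = 7:16 PM on Aug 13.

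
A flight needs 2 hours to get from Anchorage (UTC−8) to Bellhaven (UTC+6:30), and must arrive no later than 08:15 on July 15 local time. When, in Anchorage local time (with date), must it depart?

15:45 on Jul 14

Target arrival in UTC: 08:15 − 6:30 = 01:45 on Jul 15.
Subtract 2 hours → departure 23:45 UTC on Jul 14.
Anchorage is UTC−8:00: 23:45 − 8:00 = 15:45 on Jul 14.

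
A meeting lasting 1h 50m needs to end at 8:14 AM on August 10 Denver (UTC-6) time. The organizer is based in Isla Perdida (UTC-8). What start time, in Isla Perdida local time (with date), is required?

4:24 AM on August 10

Target end time in UTC: 8:14 AM + 6:00 = 2:14 PM on Aug 10.
Subtract 1 hour and 50 minutes → start 12:24 PM UTC on Aug 10.
Isla Perdida is UTC−8:00: 12:24 PM − 8:00 = 4:24 AM on Aug 10.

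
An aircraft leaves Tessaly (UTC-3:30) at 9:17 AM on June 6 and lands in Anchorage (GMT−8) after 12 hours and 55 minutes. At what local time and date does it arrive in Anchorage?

Convert departure to UTC: 9:17 AM + 3:30 = 12:47 PM UTC on Jun 6.
Add 12 hours and 55 minutes travel time → 1:42 AM UTC (Jun 7).
Anchorage is UTC−8:00, so local arrival = 1:42 AM − 8:00 = 5:42 PM on Jun 6.

5:42 PM on June 6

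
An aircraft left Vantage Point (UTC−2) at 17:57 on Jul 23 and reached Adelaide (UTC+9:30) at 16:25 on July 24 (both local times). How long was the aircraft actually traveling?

Departure in UTC: 17:57 + 2:00 = 19:57 on Jul 23.
Arrival in UTC: 16:25 − 9:30 = 06:55 on Jul 24.
Elapsed = 06:55 − 19:57 (+1 day) = 10 hours 58 minutes.

10 hours 58 minutes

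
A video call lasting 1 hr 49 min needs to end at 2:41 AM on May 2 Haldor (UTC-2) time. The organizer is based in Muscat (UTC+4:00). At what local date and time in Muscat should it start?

6:52 AM on May 2

Target end time in UTC: 2:41 AM + 2:00 = 4:41 AM on May 2.
Subtract 1 hour 49 minutes → start 2:52 AM UTC on May 2.
Muscat is UTC+4:00: 2:52 AM + 4:00 = 6:52 AM on May 2.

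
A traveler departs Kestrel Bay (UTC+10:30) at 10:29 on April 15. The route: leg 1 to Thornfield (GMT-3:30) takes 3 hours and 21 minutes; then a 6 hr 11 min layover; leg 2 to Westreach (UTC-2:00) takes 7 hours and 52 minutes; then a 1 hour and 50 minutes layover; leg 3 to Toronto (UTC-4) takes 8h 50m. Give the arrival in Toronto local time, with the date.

Convert departure to UTC: 10:29 − 10:30 = 23:59 UTC on Apr 14.
Add 3 hours and 21 minutes leg 1 → 03:20 UTC (Apr 15).
Add 6 hours and 11 minutes layover in Thornfield → 09:31 UTC.
Add 7 hours and 52 minutes leg 2 → 17:23 UTC.
Add 1 hour 50 minutes layover in Westreach → 19:13 UTC.
Add 8 hours and 50 minutes leg 3 → 04:03 UTC (Apr 16).
Toronto is UTC−4:00, so local arrival = 04:03 − 4:00 = 00:03 on Apr 16.

00:03 on Apr 16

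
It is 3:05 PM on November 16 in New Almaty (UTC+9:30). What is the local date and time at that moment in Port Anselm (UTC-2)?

Port Anselm is 11:30 behind New Almaty.
Shift by the zone difference: 3:05 PM − 11:30 = 3:35 AM on Nov 16 in Port Anselm.

3:35 AM on November 16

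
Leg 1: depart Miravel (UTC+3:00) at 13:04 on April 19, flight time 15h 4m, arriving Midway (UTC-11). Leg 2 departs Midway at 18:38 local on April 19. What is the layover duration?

4 hours 30 minutes

Convert departure to UTC: 13:04 − 3:00 = 10:04 UTC on Apr 19.
Add 15 hours 4 minutes flight time → 01:08 UTC (Apr 20).
Midway is UTC−11:00, so local arrival = 01:08 − 11:00 = 14:08 on Apr 19.
Layover = 18:38 − 14:08 = 4 hours 30 minutes.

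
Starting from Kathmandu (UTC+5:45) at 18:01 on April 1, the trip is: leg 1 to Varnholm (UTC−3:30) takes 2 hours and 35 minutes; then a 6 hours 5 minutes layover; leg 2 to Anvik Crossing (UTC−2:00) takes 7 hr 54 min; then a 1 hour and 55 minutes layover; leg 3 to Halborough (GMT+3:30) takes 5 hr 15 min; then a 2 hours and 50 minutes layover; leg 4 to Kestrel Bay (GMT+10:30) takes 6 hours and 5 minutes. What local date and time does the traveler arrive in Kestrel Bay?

Convert departure to UTC: 18:01 − 5:45 = 12:16 UTC on Apr 1.
Add 2 hours and 35 minutes leg 1 → 14:51 UTC.
Add 6 hours and 5 minutes layover in Varnholm → 20:56 UTC.
Add 7 hours and 54 minutes leg 2 → 04:50 UTC (Apr 2).
Add 1 hour and 55 minutes layover in Anvik Crossing → 06:45 UTC.
Add 5 hours 15 minutes leg 3 → 12:00 UTC.
Add 2 hours and 50 minutes layover in Halborough → 14:50 UTC.
Add 6 hours 5 minutes leg 4 → 20:55 UTC.
Kestrel Bay is UTC+10:30, so local arrival = 20:55 + 10:30 = 07:25 on Apr 3.

07:25 on April 3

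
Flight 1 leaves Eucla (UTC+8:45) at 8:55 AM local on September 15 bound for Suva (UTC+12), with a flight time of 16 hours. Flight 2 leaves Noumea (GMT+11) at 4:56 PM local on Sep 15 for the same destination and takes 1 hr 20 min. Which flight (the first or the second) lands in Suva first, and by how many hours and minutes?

the second, by 8 hours 54 minutes

Flight 1 in UTC: 8:55 AM − 8:45 = 12:10 AM on Sep 15.
+16 hours → arrive 4:10 PM UTC on Sep 15.
Flight 2 in UTC: 4:56 PM − 11:00 = 5:56 AM on Sep 15.
+1 hour and 20 minutes → arrive 7:16 AM UTC on Sep 15.
Flight 2 lands earlier by 8 hours 54 minutes.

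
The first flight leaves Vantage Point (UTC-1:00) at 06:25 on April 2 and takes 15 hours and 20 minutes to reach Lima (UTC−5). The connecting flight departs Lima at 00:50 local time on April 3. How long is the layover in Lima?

7 hours 5 minutes

Convert departure to UTC: 06:25 + 1:00 = 07:25 UTC on Apr 2.
Add 15 hours and 20 minutes flight time → 22:45 UTC.
Lima is UTC−5:00, so local arrival = 22:45 − 5:00 = 17:45 on Apr 2.
Layover = 00:50 − 17:45 (+1 day) = 7 hours 5 minutes.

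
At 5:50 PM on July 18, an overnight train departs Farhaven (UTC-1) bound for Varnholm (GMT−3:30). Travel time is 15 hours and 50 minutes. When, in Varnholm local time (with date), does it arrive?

7:10 AM on Jul 19

Convert departure to UTC: 5:50 PM + 1:00 = 6:50 PM UTC on Jul 18.
Add 15 hours 50 minutes travel time → 10:40 AM UTC (Jul 19).
Varnholm is UTC−3:30, so local arrival = 10:40 AM − 3:30 = 7:10 AM on Jul 19.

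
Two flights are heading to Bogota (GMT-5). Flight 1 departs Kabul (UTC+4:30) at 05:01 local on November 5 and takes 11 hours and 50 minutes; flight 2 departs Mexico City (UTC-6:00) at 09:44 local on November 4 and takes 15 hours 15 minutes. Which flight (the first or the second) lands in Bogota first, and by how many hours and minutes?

the second, by 5 hours 22 minutes

Flight 1 in UTC: 05:01 − 4:30 = 00:31 on Nov 5.
+11 hours 50 minutes → arrive 12:21 UTC on Nov 5.
Flight 2 in UTC: 09:44 + 6:00 = 15:44 on Nov 4.
+15 hours 15 minutes → arrive 06:59 UTC on Nov 5.
Flight 2 lands earlier by 5 hours 22 minutes.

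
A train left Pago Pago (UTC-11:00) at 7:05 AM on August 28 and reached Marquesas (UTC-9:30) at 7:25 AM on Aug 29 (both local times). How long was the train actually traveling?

22 hours 50 minutes

Departure in UTC: 7:05 AM + 11:00 = 6:05 PM on Aug 28.
Arrival in UTC: 7:25 AM + 9:30 = 4:55 PM on Aug 29.
Elapsed = 4:55 PM − 6:05 PM (+1 day) = 22 hours 50 minutes.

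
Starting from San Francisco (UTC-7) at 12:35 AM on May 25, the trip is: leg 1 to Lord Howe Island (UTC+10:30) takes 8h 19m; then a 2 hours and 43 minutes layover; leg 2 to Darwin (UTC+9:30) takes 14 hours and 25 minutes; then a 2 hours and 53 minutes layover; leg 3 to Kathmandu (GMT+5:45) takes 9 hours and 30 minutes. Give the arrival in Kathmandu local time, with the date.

Convert departure to UTC: 12:35 AM + 7:00 = 7:35 AM UTC on May 25.
Add 8 hours and 19 minutes leg 1 → 3:54 PM UTC.
Add 2 hours 43 minutes layover in Lord Howe Island → 6:37 PM UTC.
Add 14 hours 25 minutes leg 2 → 9:02 AM UTC (May 26).
Add 2 hours 53 minutes layover in Darwin → 11:55 AM UTC.
Add 9 hours and 30 minutes leg 3 → 9:25 PM UTC.
Kathmandu is UTC+5:45, so local arrival = 9:25 PM + 5:45 = 3:10 AM on May 27.

3:10 AM on May 27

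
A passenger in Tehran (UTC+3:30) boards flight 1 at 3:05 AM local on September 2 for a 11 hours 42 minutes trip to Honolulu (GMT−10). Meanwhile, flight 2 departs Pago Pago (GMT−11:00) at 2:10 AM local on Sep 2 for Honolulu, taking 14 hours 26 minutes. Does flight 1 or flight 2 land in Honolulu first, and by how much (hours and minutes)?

the first, by 16 hours 19 minutes

Flight 1 in UTC: 3:05 AM − 3:30 = 11:35 PM on Sep 1.
+11 hours and 42 minutes → arrive 11:17 AM UTC on Sep 2.
Flight 2 in UTC: 2:10 AM + 11:00 = 1:10 PM on Sep 2.
+14 hours and 26 minutes → arrive 3:36 AM UTC on Sep 3.
Flight 1 lands earlier by 16 hours 19 minutes.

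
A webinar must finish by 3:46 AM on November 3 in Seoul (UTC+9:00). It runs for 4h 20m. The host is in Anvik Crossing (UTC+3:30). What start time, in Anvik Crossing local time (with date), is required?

5:56 PM on Nov 2

Target end time in UTC: 3:46 AM − 9:00 = 6:46 PM on Nov 2.
Subtract 4 hours and 20 minutes → start 2:26 PM UTC on Nov 2.
Anvik Crossing is UTC+3:30: 2:26 PM + 3:30 = 5:56 PM on Nov 2.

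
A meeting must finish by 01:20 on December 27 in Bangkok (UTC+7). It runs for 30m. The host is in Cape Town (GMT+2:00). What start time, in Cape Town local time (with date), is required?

19:50 on Dec 26

Target end time in UTC: 01:20 − 7:00 = 18:20 on Dec 26.
Subtract 30 minutes → start 17:50 UTC on Dec 26.
Cape Town is UTC+2:00: 17:50 + 2:00 = 19:50 on Dec 26.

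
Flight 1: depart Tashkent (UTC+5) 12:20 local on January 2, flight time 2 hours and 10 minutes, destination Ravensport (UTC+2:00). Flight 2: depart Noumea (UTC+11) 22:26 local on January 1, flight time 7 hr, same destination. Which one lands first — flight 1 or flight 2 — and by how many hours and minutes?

Flight 1 in UTC: 12:20 − 5:00 = 07:20 on Jan 2.
+2 hours and 10 minutes → arrive 09:30 UTC on Jan 2.
Flight 2 in UTC: 22:26 − 11:00 = 11:26 on Jan 1.
+7 hours → arrive 18:26 UTC on Jan 1.
Flight 2 lands earlier by 15 hours 4 minutes.

the second, by 15 hours 4 minutes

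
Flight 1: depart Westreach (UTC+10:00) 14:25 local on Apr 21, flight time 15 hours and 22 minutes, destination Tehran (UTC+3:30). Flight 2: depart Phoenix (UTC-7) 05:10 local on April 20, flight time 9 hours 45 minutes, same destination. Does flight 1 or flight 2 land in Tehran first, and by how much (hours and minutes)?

the second, by 21 hours 52 minutes

Flight 1 in UTC: 14:25 − 10:00 = 04:25 on Apr 21.
+15 hours 22 minutes → arrive 19:47 UTC on Apr 21.
Flight 2 in UTC: 05:10 + 7:00 = 12:10 on Apr 20.
+9 hours 45 minutes → arrive 21:55 UTC on Apr 20.
Flight 2 lands earlier by 21 hours 52 minutes.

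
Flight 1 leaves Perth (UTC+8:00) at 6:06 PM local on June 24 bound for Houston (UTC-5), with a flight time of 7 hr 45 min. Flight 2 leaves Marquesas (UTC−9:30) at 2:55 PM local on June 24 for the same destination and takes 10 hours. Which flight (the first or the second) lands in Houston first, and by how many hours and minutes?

Flight 1 in UTC: 6:06 PM − 8:00 = 10:06 AM on Jun 24.
+7 hours and 45 minutes → arrive 5:51 PM UTC on Jun 24.
Flight 2 in UTC: 2:55 PM + 9:30 = 12:25 AM on Jun 25.
+10 hours → arrive 10:25 AM UTC on Jun 25.
Flight 1 lands earlier by 16 hours 34 minutes.

the first, by 16 hours 34 minutes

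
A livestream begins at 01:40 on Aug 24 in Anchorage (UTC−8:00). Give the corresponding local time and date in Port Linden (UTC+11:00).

20:40 on August 24

In UTC: 01:40 + 8:00 = 09:40 on Aug 24.
Port Linden is UTC+11:00: 09:40 + 11:00 = 20:40 on Aug 24.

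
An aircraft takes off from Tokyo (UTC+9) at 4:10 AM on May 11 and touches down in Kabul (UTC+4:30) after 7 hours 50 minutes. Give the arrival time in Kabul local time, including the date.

Kabul is 4:30 behind Tokyo.
After 7 hours 50 minutes it is 12:00 PM in Tokyo.
Shift by the zone difference: 12:00 PM − 4:30 = 7:30 AM on May 11 in Kabul.

7:30 AM on May 11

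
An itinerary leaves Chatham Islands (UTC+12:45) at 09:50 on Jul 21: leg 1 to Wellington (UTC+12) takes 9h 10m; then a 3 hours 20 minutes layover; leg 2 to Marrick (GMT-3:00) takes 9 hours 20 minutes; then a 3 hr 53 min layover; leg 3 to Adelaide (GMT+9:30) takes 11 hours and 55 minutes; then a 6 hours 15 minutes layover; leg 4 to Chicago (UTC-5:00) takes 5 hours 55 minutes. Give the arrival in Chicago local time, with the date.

Convert departure to UTC: 09:50 − 12:45 = 21:05 UTC on Jul 20.
Add 9 hours and 10 minutes leg 1 → 06:15 UTC (Jul 21).
Add 3 hours 20 minutes layover in Wellington → 09:35 UTC.
Add 9 hours and 20 minutes leg 2 → 18:55 UTC.
Add 3 hours 53 minutes layover in Marrick → 22:48 UTC.
Add 11 hours 55 minutes leg 3 → 10:43 UTC (Jul 22).
Add 6 hours 15 minutes layover in Adelaide → 16:58 UTC.
Add 5 hours 55 minutes leg 4 → 22:53 UTC.
Chicago is UTC−5:00, so local arrival = 22:53 − 5:00 = 17:53 on Jul 22.

17:53 on July 22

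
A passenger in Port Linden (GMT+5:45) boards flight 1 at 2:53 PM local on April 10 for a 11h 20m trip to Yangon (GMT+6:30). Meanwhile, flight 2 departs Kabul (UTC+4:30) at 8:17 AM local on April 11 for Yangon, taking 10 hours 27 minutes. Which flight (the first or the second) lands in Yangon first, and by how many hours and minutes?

the first, by 17 hours 46 minutes

Flight 1 in UTC: 2:53 PM − 5:45 = 9:08 AM on Apr 10.
+11 hours and 20 minutes → arrive 8:28 PM UTC on Apr 10.
Flight 2 in UTC: 8:17 AM − 4:30 = 3:47 AM on Apr 11.
+10 hours and 27 minutes → arrive 2:14 PM UTC on Apr 11.
Flight 1 lands earlier by 17 hours 46 minutes.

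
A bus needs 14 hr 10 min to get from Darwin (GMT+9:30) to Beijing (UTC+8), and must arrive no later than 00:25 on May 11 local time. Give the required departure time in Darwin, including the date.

11:45 on May 10

Target arrival in UTC: 00:25 − 8:00 = 16:25 on May 10.
Subtract 14 hours and 10 minutes → departure 02:15 UTC on May 10.
Darwin is UTC+9:30: 02:15 + 9:30 = 11:45 on May 10.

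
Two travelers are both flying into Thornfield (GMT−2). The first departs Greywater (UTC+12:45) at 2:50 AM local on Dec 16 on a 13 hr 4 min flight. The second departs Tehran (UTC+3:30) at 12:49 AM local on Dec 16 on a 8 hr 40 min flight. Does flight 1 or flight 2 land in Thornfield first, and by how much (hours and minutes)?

the first, by 2 hours 50 minutes

Flight 1 in UTC: 2:50 AM − 12:45 = 2:05 PM on Dec 15.
+13 hours 4 minutes → arrive 3:09 AM UTC on Dec 16.
Flight 2 in UTC: 12:49 AM − 3:30 = 9:19 PM on Dec 15.
+8 hours 40 minutes → arrive 5:59 AM UTC on Dec 16.
Flight 1 lands earlier by 2 hours 50 minutes.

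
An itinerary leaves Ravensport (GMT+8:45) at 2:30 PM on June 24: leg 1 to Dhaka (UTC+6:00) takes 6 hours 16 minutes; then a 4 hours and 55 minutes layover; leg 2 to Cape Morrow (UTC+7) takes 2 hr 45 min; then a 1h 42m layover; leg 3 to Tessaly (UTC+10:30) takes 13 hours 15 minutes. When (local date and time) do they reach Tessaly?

Convert departure to UTC: 2:30 PM − 8:45 = 5:45 AM UTC on Jun 24.
Add 6 hours and 16 minutes leg 1 → 12:01 PM UTC.
Add 4 hours and 55 minutes layover in Dhaka → 4:56 PM UTC.
Add 2 hours 45 minutes leg 2 → 7:41 PM UTC.
Add 1 hour 42 minutes layover in Cape Morrow → 9:23 PM UTC.
Add 13 hours 15 minutes leg 3 → 10:38 AM UTC (Jun 25).
Tessaly is UTC+10:30, so local arrival = 10:38 AM + 10:30 = 9:08 PM on Jun 25.

9:08 PM on Jun 25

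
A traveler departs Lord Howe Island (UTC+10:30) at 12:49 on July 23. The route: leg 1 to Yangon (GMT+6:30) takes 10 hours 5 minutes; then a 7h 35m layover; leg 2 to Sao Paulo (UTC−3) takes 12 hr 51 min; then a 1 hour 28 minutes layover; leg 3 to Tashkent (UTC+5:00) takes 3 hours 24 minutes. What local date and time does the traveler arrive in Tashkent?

18:42 on July 24

Convert departure to UTC: 12:49 − 10:30 = 02:19 UTC on Jul 23.
Add 10 hours and 5 minutes leg 1 → 12:24 UTC.
Add 7 hours and 35 minutes layover in Yangon → 19:59 UTC.
Add 12 hours 51 minutes leg 2 → 08:50 UTC (Jul 24).
Add 1 hour 28 minutes layover in Sao Paulo → 10:18 UTC.
Add 3 hours and 24 minutes leg 3 → 13:42 UTC.
Tashkent is UTC+5:00, so local arrival = 13:42 + 5:00 = 18:42 on Jul 24.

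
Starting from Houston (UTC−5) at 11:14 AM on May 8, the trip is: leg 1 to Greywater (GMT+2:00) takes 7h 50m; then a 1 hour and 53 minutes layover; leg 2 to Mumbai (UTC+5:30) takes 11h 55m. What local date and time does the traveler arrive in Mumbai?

7:22 PM on May 9

Convert departure to UTC: 11:14 AM + 5:00 = 4:14 PM UTC on May 8.
Add 7 hours 50 minutes leg 1 → 12:04 AM UTC (May 9).
Add 1 hour 53 minutes layover in Greywater → 1:57 AM UTC.
Add 11 hours 55 minutes leg 2 → 1:52 PM UTC.
Mumbai is UTC+5:30, so local arrival = 1:52 PM + 5:30 = 7:22 PM on May 9.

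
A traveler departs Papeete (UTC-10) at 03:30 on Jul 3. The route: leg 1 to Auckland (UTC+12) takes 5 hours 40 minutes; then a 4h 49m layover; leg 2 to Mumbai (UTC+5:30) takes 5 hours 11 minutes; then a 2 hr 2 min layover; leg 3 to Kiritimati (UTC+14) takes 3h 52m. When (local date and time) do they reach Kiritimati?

Convert departure to UTC: 03:30 + 10:00 = 13:30 UTC on Jul 3.
Add 5 hours and 40 minutes leg 1 → 19:10 UTC.
Add 4 hours and 49 minutes layover in Auckland → 23:59 UTC.
Add 5 hours 11 minutes leg 2 → 05:10 UTC (Jul 4).
Add 2 hours 2 minutes layover in Mumbai → 07:12 UTC.
Add 3 hours and 52 minutes leg 3 → 11:04 UTC.
Kiritimati is UTC+14:00, so local arrival = 11:04 + 14:00 = 01:04 on Jul 5.

01:04 on July 5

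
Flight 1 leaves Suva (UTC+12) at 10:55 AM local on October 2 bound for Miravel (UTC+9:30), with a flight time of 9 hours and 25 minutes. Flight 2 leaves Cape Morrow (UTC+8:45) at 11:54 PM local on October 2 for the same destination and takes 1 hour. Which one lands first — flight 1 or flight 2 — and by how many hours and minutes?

Flight 1 in UTC: 10:55 AM − 12:00 = 10:55 PM on Oct 1.
+9 hours and 25 minutes → arrive 8:20 AM UTC on Oct 2.
Flight 2 in UTC: 11:54 PM − 8:45 = 3:09 PM on Oct 2.
+1 hour → arrive 4:09 PM UTC on Oct 2.
Flight 1 lands earlier by 7 hours 49 minutes.

the first, by 7 hours 49 minutes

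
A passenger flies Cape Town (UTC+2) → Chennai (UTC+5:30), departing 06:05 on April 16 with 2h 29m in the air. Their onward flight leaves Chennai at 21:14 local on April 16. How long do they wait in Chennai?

9 hours 10 minutes

Convert departure to UTC: 06:05 − 2:00 = 04:05 UTC on Apr 16.
Add 2 hours and 29 minutes flight time → 06:34 UTC.
Chennai is UTC+5:30, so local arrival = 06:34 + 5:30 = 12:04 on Apr 16.
Layover = 21:14 − 12:04 = 9 hours 10 minutes.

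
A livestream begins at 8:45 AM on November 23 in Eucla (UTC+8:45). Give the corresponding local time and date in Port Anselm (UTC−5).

7:00 PM on November 22

In UTC: 8:45 AM − 8:45 = 12:00 AM on Nov 23.
Port Anselm is UTC−5:00: 12:00 AM − 5:00 = 7:00 PM on Nov 22.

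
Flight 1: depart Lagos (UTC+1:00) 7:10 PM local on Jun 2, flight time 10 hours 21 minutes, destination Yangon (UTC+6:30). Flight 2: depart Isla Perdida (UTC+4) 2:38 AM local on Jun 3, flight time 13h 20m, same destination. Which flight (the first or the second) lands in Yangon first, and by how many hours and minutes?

the first, by 7 hours 27 minutes

Flight 1 in UTC: 7:10 PM − 1:00 = 6:10 PM on Jun 2.
+10 hours 21 minutes → arrive 4:31 AM UTC on Jun 3.
Flight 2 in UTC: 2:38 AM − 4:00 = 10:38 PM on Jun 2.
+13 hours and 20 minutes → arrive 11:58 AM UTC on Jun 3.
Flight 1 lands earlier by 7 hours 27 minutes.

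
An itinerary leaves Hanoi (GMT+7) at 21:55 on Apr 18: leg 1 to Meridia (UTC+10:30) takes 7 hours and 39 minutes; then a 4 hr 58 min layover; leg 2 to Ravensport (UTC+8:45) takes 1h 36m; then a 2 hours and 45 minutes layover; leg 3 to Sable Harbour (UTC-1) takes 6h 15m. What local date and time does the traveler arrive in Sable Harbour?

13:08 on April 19

Convert departure to UTC: 21:55 − 7:00 = 14:55 UTC on Apr 18.
Add 7 hours 39 minutes leg 1 → 22:34 UTC.
Add 4 hours and 58 minutes layover in Meridia → 03:32 UTC (Apr 19).
Add 1 hour 36 minutes leg 2 → 05:08 UTC.
Add 2 hours and 45 minutes layover in Ravensport → 07:53 UTC.
Add 6 hours 15 minutes leg 3 → 14:08 UTC.
Sable Harbour is UTC−1:00, so local arrival = 14:08 − 1:00 = 13:08 on Apr 19.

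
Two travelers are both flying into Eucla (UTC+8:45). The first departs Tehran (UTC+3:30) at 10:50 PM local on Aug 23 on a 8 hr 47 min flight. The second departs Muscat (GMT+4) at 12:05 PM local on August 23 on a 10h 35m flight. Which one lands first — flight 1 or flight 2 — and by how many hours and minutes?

Flight 1 in UTC: 10:50 PM − 3:30 = 7:20 PM on Aug 23.
+8 hours and 47 minutes → arrive 4:07 AM UTC on Aug 24.
Flight 2 in UTC: 12:05 PM − 4:00 = 8:05 AM on Aug 23.
+10 hours and 35 minutes → arrive 6:40 PM UTC on Aug 23.
Flight 2 lands earlier by 9 hours 27 minutes.

the second, by 9 hours 27 minutes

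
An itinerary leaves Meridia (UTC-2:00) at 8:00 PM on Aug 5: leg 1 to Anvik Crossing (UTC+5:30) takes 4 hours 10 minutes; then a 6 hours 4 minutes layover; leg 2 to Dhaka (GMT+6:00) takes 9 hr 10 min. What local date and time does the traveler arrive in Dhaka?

Convert departure to UTC: 8:00 PM + 2:00 = 10:00 PM UTC on Aug 5.
Add 4 hours and 10 minutes leg 1 → 2:10 AM UTC (Aug 6).
Add 6 hours and 4 minutes layover in Anvik Crossing → 8:14 AM UTC.
Add 9 hours and 10 minutes leg 2 → 5:24 PM UTC.
Dhaka is UTC+6:00, so local arrival = 5:24 PM + 6:00 = 11:24 PM on Aug 6.

11:24 PM on Aug 6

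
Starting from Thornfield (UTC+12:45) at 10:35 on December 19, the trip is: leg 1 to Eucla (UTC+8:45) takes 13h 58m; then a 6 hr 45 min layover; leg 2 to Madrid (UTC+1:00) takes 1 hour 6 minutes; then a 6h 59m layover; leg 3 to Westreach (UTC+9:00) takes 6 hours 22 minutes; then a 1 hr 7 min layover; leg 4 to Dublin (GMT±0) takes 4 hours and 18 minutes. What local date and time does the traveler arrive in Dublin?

14:25 on Dec 20

Convert departure to UTC: 10:35 − 12:45 = 21:50 UTC on Dec 18.
Add 13 hours 58 minutes leg 1 → 11:48 UTC (Dec 19).
Add 6 hours 45 minutes layover in Eucla → 18:33 UTC.
Add 1 hour 6 minutes leg 2 → 19:39 UTC.
Add 6 hours 59 minutes layover in Madrid → 02:38 UTC (Dec 20).
Add 6 hours 22 minutes leg 3 → 09:00 UTC.
Add 1 hour and 7 minutes layover in Westreach → 10:07 UTC.
Add 4 hours and 18 minutes leg 4 → 14:25 UTC.
Dublin is UTC+0, so local arrival is the same: 14:25 on Dec 20.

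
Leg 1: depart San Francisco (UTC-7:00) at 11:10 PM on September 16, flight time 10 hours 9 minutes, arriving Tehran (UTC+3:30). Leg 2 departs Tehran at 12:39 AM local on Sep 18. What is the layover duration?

Convert departure to UTC: 11:10 PM + 7:00 = 6:10 AM UTC on Sep 17.
Add 10 hours 9 minutes flight time → 4:19 PM UTC.
Tehran is UTC+3:30, so local arrival = 4:19 PM + 3:30 = 7:49 PM on Sep 17.
Layover = 12:39 AM − 7:49 PM (+1 day) = 4 hours 50 minutes.

4 hours 50 minutes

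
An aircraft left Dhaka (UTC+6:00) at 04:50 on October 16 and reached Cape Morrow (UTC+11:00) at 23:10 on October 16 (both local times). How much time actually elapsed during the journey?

13 hours 20 minutes

Departure in UTC: 04:50 − 6:00 = 22:50 on Oct 15.
Arrival in UTC: 23:10 − 11:00 = 12:10 on Oct 16.
Elapsed = 12:10 − 22:50 (+1 day) = 13 hours 20 minutes.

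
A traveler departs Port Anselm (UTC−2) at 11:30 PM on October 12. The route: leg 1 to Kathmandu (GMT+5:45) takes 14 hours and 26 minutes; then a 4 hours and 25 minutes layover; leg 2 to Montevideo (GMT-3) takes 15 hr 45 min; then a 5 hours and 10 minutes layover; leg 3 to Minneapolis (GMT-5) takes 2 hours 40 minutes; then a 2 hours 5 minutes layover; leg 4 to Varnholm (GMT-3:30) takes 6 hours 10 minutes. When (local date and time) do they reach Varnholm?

Convert departure to UTC: 11:30 PM + 2:00 = 1:30 AM UTC on Oct 13.
Add 14 hours 26 minutes leg 1 → 3:56 PM UTC.
Add 4 hours 25 minutes layover in Kathmandu → 8:21 PM UTC.
Add 15 hours 45 minutes leg 2 → 12:06 PM UTC (Oct 14).
Add 5 hours 10 minutes layover in Montevideo → 5:16 PM UTC.
Add 2 hours and 40 minutes leg 3 → 7:56 PM UTC.
Add 2 hours and 5 minutes layover in Minneapolis → 10:01 PM UTC.
Add 6 hours 10 minutes leg 4 → 4:11 AM UTC (Oct 15).
Varnholm is UTC−3:30, so local arrival = 4:11 AM − 3:30 = 12:41 AM on Oct 15.

12:41 AM on October 15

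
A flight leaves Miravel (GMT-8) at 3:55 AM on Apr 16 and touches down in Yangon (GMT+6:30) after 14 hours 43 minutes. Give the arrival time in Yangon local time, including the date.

Convert departure to UTC: 3:55 AM + 8:00 = 11:55 AM UTC on Apr 16.
Add 14 hours and 43 minutes travel time → 2:38 AM UTC (Apr 17).
Yangon is UTC+6:30, so local arrival = 2:38 AM + 6:30 = 9:08 AM on Apr 17.

9:08 AM on April 17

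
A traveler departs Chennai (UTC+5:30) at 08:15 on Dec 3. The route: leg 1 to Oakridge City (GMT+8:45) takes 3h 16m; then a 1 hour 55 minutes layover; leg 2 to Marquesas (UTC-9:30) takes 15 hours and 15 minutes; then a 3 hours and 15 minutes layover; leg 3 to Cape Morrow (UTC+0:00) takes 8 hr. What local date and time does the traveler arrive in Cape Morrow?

10:26 on December 4

Convert departure to UTC: 08:15 − 5:30 = 02:45 UTC on Dec 3.
Add 3 hours and 16 minutes leg 1 → 06:01 UTC.
Add 1 hour and 55 minutes layover in Oakridge City → 07:56 UTC.
Add 15 hours and 15 minutes leg 2 → 23:11 UTC.
Add 3 hours 15 minutes layover in Marquesas → 02:26 UTC (Dec 4).
Add 8 hours leg 3 → 10:26 UTC.
Cape Morrow is UTC+0, so local arrival is the same: 10:26 on Dec 4.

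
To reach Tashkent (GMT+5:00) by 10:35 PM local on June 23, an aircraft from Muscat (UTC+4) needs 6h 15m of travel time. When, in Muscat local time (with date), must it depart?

Target arrival in UTC: 10:35 PM − 5:00 = 5:35 PM on Jun 23.
Subtract 6 hours and 15 minutes → departure 11:20 AM UTC on Jun 23.
Muscat is UTC+4:00: 11:20 AM + 4:00 = 3:20 PM on Jun 23.

3:20 PM on Jun 23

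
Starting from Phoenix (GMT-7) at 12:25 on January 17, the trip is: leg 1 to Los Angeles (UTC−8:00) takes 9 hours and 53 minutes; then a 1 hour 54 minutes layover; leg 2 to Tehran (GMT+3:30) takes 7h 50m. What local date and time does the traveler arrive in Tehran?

Convert departure to UTC: 12:25 + 7:00 = 19:25 UTC on Jan 17.
Add 9 hours 53 minutes leg 1 → 05:18 UTC (Jan 18).
Add 1 hour 54 minutes layover in Los Angeles → 07:12 UTC.
Add 7 hours 50 minutes leg 2 → 15:02 UTC.
Tehran is UTC+3:30, so local arrival = 15:02 + 3:30 = 18:32 on Jan 18.

18:32 on January 18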